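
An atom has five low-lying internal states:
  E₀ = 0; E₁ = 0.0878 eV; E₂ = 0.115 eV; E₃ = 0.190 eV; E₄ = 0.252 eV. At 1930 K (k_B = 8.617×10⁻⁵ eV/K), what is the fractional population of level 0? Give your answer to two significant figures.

k_BT = 8.617×10⁻⁵ × 1930 K = 0.1663 eV.
Eᵢ/kT = 0, 0.5280, 0.6915, 1.143, 1.515.
Z = Σ e^(−Eᵢ/kT) = e^(−0) + e^(−0.5280) + e^(−0.6915) + e^(−1.143) + e^(−1.515) = 1.000 + 0.5898 + 0.5008 + 0.3189 + 0.2198 = 2.629.
P₀ = e^(−E₀/kT) / Z = 1.000/2.629 = 0.38.

0.38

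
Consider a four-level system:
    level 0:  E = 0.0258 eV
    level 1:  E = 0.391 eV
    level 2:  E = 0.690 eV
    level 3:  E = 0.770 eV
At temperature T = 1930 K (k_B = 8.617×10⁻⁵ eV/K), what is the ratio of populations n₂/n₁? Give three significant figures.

k_BT = 8.617×10⁻⁵ × 1930 K = 0.16631 eV.
n₂/n₁ = exp[−(E₂−E₁)/kT] = exp(−(0.299 eV)/(0.16631 eV)) = exp(-1.7978) = 0.166.

0.166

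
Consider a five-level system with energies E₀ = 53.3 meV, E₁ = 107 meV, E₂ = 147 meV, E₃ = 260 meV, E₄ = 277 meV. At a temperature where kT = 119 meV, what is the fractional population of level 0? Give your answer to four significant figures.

Eᵢ/kT = 0.447899, 0.899160, 1.23529, 2.18487, 2.32773.
Z = Σ e^(−Eᵢ/kT) = e^(−0.447899) + e^(−0.899160) + e^(−1.23529) + e^(−2.18487) + e^(−2.32773) = 0.638969 + 0.406911 + 0.290750 + 0.112492 + 0.0975169 = 1.54664.
P₀ = e^(−E₀/kT) / Z = 0.638969/1.54664 = 0.4131.

0.4131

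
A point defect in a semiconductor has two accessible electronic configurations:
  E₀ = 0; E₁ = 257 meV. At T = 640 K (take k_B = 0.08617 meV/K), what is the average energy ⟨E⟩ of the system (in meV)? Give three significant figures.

k_BT = 0.08617 × 640 K = 55.149 meV.
Eᵢ/kT = 0, 4.6601.
Z = Σ e^(−Eᵢ/kT) = e^(−0) + e^(−4.6601) = 1.0000 + 0.0094655 = 1.0095.
⟨E⟩ = Σ Eᵢ e^(−Eᵢ/kT) / Z = (0·1.0000 + 257·0.0094655) / 1.0095 = 2.41 meV.

2.41 meV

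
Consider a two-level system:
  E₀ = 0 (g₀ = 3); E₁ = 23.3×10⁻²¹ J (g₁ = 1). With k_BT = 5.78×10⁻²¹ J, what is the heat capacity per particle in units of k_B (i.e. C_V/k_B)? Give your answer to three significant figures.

0.0950

Eᵢ/kT = 0, 4.0311.
Z = Σ gᵢe^(−Eᵢ/kT) = 3·e^(−0) + 1·e^(−4.0311) = 3.0000 + 0.017755 = 3.0178.
⟨E⟩ = 0.13708, ⟨E²⟩ = 3.1941.
C_V/k_B = (⟨E²⟩ − ⟨E⟩²)/(kT)² = (3.1941 − 0.018791)/33.408 = 0.0950.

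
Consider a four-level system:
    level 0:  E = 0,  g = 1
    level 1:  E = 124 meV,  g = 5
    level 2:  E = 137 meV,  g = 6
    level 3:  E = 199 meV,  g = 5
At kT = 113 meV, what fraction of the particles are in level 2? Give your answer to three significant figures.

Eᵢ/kT = 0, 1.0973, 1.2124, 1.7611.
Z = Σ gᵢe^(−Eᵢ/kT) = 1·e^(−0) + 5·e^(−1.0973) + 6·e^(−1.2124) + 5·e^(−1.7611) = 1.0000 + 1.6689 + 1.7849 + 0.85928 = 5.3131.
P₂ = g₂ e^(−E₂/kT) / Z = 1.7849/5.3131 = 0.336.

0.336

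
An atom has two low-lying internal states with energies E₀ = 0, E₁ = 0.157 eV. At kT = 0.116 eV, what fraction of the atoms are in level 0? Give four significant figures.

Eᵢ/kT = 0, 1.35345.
Z = Σ e^(−Eᵢ/kT) = e^(−0) + e^(−1.35345) = 1.00000 + 0.258347 = 1.25835.
P₀ = e^(−E₀/kT) / Z = 1.00000/1.25835 = 0.7947.

0.7947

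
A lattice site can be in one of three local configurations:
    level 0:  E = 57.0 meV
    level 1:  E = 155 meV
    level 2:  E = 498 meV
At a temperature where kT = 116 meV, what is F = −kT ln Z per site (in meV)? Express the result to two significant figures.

Eᵢ/kT = 0.4914, 1.336, 4.293.
Z = Σ e^(−Eᵢ/kT) = e^(−0.4914) + e^(−1.336) + e^(−4.293) = 0.6118 + 0.2629 + 0.01366 = 0.8884.
F = −kT ln Z = −116 × ln(0.8884) = −116 × -0.1183 = 14 meV.

14 meV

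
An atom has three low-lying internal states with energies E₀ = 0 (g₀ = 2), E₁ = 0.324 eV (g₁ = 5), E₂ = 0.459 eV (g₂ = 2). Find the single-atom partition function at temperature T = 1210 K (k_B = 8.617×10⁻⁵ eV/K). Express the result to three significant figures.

k_BT = 8.617×10⁻⁵ × 1210 K = 0.10427 eV.
Eᵢ/kT = 0, 3.1073, 4.4020.
Z = Σ gᵢe^(−Eᵢ/kT) = 2·e^(−0) + 5·e^(−3.1073) + 2·e^(−4.4020) = 2.0000 + 0.22361 + 0.024506 = 2.2481.

Z = 2.25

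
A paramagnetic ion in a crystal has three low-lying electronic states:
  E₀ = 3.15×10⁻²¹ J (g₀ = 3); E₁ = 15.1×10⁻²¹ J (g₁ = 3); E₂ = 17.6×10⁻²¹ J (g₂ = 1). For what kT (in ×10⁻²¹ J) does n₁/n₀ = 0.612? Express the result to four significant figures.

n₁/n₀ = (g₁/g₀) exp[−(E₁−E₀)/kT] = 0.612.
⇒ (E₁−E₀)/kT = ln((3/3)/0.612) = ln(1.63399) = 0.491025.
kT = 11.95 ×10⁻²¹ J / 0.491025 = 24.34 ×10⁻²¹ J.

24.34 ×10⁻²¹ J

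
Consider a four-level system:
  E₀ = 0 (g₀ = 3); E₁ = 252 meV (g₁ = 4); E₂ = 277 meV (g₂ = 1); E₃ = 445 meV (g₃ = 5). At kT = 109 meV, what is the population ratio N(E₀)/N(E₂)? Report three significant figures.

n₀/n₂ = (g₀/g₂) exp[−(E₀−E₂)/kT] = (3/1) × exp(−(-277 meV)/(109 meV)) = (3/1) × exp(2.5413) = 38.1.

38.1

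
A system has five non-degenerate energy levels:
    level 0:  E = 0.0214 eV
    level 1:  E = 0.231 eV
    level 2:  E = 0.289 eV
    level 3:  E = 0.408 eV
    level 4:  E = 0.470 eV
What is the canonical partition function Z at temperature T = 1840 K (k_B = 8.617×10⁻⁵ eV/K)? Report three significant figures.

k_BT = 8.617×10⁻⁵ × 1840 K = 0.15855 eV.
Eᵢ/kT = 0.13497, 1.4570, 1.8228, 2.5733, 2.9644.
Z = Σ e^(−Eᵢ/kT) = e^(−0.13497) + e^(−1.4570) + e^(−1.8228) + e^(−2.5733) + e^(−2.9644) = 0.87374 + 0.23293 + 0.16157 + 0.076283 + 0.051591 = 1.3961.

Z = 1.40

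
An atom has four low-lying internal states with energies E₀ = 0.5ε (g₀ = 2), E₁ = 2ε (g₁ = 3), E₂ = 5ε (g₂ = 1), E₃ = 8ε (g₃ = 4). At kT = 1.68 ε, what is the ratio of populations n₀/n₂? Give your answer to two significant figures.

n₀/n₂ = (g₀/g₂) exp[−(E₀−E₂)/kT] = (2/1) × exp(−(-4.5ε)/(1.68ε)) = (2/1) × exp(2.679) = 29.

29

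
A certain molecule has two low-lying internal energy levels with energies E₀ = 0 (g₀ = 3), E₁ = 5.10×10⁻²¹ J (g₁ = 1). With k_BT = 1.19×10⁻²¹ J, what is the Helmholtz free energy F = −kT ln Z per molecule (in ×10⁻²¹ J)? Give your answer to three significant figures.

-1.31 ×10⁻²¹ J

Eᵢ/kT = 0, 4.2857.
Z = Σ gᵢe^(−Eᵢ/kT) = 3·e^(−0) + 1·e^(−4.2857) = 3.0000 + 0.013764 = 3.0138.
F = −kT ln Z = −1.19 × ln(3.0138) = −1.19 × 1.1032 = -1.31 ×10⁻²¹ J.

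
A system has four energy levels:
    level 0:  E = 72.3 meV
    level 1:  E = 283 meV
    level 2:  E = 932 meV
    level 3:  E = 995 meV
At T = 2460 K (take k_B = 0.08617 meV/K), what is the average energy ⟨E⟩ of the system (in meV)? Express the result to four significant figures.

k_BT = 0.08617 × 2460 K = 211.978 meV.
Eᵢ/kT = 0.341073, 1.33504, 4.39668, 4.69388.
Z = Σ e^(−Eᵢ/kT) = e^(−0.341073) + e^(−1.33504) + e^(−4.39668) + e^(−4.69388) = 0.711007 + 0.263148 + 0.0123182 + 0.00915111 = 0.995624.
⟨E⟩ = Σ Eᵢ e^(−Eᵢ/kT) / Z = (72.3·0.711007 + 283·0.263148 + 932·0.0123182 + 995·0.00915111) / 0.995624 = 147.1 meV.

147.1 meV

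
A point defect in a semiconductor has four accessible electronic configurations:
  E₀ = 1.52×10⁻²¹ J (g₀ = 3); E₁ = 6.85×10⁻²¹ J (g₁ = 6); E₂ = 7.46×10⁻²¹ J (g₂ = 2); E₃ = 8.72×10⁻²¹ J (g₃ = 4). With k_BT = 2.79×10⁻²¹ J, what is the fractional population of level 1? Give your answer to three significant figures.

0.201

Eᵢ/kT = 0.54480, 2.4552, 2.6738, 3.1254.
Z = Σ gᵢe^(−Eᵢ/kT) = 3·e^(−0.54480) + 6·e^(−2.4552) + 2·e^(−2.6738) + 4·e^(−3.1254) = 1.7399 + 0.51508 + 0.13798 + 0.17568 = 2.5686.
P₁ = g₁ e^(−E₁/kT) / Z = 0.51508/2.5686 = 0.201.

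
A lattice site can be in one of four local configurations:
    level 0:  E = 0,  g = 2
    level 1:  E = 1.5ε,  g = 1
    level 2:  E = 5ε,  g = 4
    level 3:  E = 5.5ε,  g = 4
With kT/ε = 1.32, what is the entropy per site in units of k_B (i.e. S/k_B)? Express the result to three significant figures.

1.30

Eᵢ/kT = 0, 1.1364, 3.7879, 4.1667.
Z = Σ gᵢe^(−Eᵢ/kT) = 2·e^(−0) + 1·e^(−1.1364) + 4·e^(−3.7879) + 4·e^(−4.1667) = 2.0000 + 0.32097 + 0.090572 + 0.062013 = 2.4736.
⟨E⟩ = Σ EᵢPᵢ = 0.51560 ε.
S/k_B = ln Z + ⟨E⟩/kT = ln(2.4736) + 0.51560/1.32 = 0.90567 + 0.39061 = 1.30.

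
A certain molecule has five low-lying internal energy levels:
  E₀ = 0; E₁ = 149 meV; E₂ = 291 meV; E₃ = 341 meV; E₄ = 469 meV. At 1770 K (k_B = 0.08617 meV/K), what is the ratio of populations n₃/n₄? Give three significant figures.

2.31

k_BT = 0.08617 × 1770 K = 152.52 meV.
n₃/n₄ = exp[−(E₃−E₄)/kT] = exp(−(-128 meV)/(152.52 meV)) = exp(0.83923) = 2.31.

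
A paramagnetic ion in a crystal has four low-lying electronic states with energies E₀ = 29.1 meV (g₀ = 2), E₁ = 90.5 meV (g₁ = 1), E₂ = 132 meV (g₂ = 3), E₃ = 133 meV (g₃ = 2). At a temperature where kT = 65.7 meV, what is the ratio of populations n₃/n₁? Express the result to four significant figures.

n₃/n₁ = (g₃/g₁) exp[−(E₃−E₁)/kT] = (2/1) × exp(−(42.5 meV)/(65.7 meV)) = (2/1) × exp(-0.646880) = 1.047.

1.047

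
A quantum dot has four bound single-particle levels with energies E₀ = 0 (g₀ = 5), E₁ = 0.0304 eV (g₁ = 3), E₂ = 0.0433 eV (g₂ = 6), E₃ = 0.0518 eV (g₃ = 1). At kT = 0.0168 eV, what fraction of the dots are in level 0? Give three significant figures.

Eᵢ/kT = 0, 1.8095, 2.5774, 3.0833.
Z = Σ gᵢe^(−Eᵢ/kT) = 5·e^(−0) + 3·e^(−1.8095) + 6·e^(−2.5774) + 1·e^(−3.0833) = 5.0000 + 0.49121 + 0.45583 + 0.045808 = 5.9928.
P₀ = g₀ e^(−E₀/kT) / Z = 5.0000/5.9928 = 0.834.

0.834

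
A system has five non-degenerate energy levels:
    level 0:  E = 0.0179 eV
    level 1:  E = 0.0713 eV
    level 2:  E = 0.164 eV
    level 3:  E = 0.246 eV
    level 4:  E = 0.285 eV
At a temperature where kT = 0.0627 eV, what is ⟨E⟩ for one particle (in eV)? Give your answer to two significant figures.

0.048 eV

Eᵢ/kT = 0.2855, 1.137, 2.616, 3.923, 4.545.
Z = Σ e^(−Eᵢ/kT) = e^(−0.2855) + e^(−1.137) + e^(−2.616) + e^(−3.923) + e^(−4.545) = 0.7516 + 0.3208 + 0.07309 + 0.01978 + 0.01062 = 1.176.
⟨E⟩ = Σ Eᵢ e^(−Eᵢ/kT) / Z = (0.0179·0.7516 + 0.0713·0.3208 + 0.164·0.07309 + 0.246·0.01978 + 0.285·0.01062) / 1.176 = 0.048 eV.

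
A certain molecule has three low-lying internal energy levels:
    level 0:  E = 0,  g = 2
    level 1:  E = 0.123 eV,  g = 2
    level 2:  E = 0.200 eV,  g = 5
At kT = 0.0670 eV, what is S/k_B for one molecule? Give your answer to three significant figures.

Eᵢ/kT = 0, 1.8358, 2.9851.
Z = Σ gᵢe^(−Eᵢ/kT) = 2·e^(−0) + 2·e^(−1.8358) + 5·e^(−2.9851) = 2.0000 + 0.31897 + 0.25267 = 2.5716.
⟨E⟩ = Σ EᵢPᵢ = 0.034907 eV.
S/k_B = ln Z + ⟨E⟩/kT = ln(2.5716) + 0.034907/0.0670 = 0.94453 + 0.52100 = 1.47.

1.47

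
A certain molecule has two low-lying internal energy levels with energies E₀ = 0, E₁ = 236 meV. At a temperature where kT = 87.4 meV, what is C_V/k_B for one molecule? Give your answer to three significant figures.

0.430

Eᵢ/kT = 0, 2.7002.
Z = Σ e^(−Eᵢ/kT) = e^(−0) + e^(−2.7002) = 1.0000 + 0.067192 = 1.0672.
⟨E⟩ = 14.859 meV, ⟨E²⟩ = 3506.7 meV².
C_V/k_B = (⟨E²⟩ − ⟨E⟩²)/(kT)² = (3506.7 − 220.79)/7638.8 = 0.430.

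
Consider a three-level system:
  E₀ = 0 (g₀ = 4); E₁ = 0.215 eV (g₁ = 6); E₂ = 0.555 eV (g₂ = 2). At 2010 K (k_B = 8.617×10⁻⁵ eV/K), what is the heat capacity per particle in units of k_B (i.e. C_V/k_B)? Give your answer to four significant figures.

k_BT = 8.617×10⁻⁵ × 2010 K = 0.173202 eV.
Eᵢ/kT = 0, 1.24133, 3.20435.
Z = Σ gᵢe^(−Eᵢ/kT) = 4·e^(−0) + 6·e^(−1.24133) + 2·e^(−3.20435) = 4.00000 + 1.73400 + 0.0811705 = 5.81517.
⟨E⟩ = 0.0718568 eV, ⟨E²⟩ = 0.0180832 eV².
C_V/k_B = (⟨E²⟩ − ⟨E⟩²)/(kT)² = (0.0180832 − 0.00516340)/0.0299989 = 0.4307.

0.4307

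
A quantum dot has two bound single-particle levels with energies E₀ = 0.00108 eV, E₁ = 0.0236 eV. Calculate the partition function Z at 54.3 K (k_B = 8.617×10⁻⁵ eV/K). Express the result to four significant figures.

Z = 0.8003

k_BT = 8.617×10⁻⁵ × 54.3 K = 0.00467903 eV.
Eᵢ/kT = 0.230817, 5.04378.
Z = Σ e^(−Eᵢ/kT) = e^(−0.230817) + e^(−5.04378) = 0.793885 + 0.00644932 = 0.800334.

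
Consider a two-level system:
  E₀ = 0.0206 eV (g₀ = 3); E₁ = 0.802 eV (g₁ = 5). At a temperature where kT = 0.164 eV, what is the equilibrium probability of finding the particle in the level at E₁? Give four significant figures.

Eᵢ/kT = 0.125610, 4.89024.
Z = Σ gᵢe^(−Eᵢ/kT) = 3·e^(−0.125610) + 5·e^(−4.89024) = 2.64588 + 0.0375981 = 2.68348.
P₁ = g₁ e^(−E₁/kT) / Z = 0.0375981/2.68348 = 0.01401.

0.01401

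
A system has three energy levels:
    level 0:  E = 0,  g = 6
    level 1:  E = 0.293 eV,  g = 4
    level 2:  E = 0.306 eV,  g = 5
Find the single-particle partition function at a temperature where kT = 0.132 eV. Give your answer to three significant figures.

Eᵢ/kT = 0, 2.2197, 2.3182.
Z = Σ gᵢe^(−Eᵢ/kT) = 6·e^(−0) + 4·e^(−2.2197) + 5·e^(−2.3182) = 6.0000 + 0.43457 + 0.49225 = 6.9268.

Z = 6.93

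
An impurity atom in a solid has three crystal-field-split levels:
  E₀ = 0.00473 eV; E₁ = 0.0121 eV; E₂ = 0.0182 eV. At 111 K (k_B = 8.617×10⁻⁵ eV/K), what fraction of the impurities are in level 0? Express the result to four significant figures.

0.5857

k_BT = 8.617×10⁻⁵ × 111 K = 0.00956487 eV.
Eᵢ/kT = 0.494518, 1.26505, 1.90280.
Z = Σ e^(−Eᵢ/kT) = e^(−0.494518) + e^(−1.26505) + e^(−1.90280) = 0.609865 + 0.282225 + 0.149150 = 1.04124.
P₀ = e^(−E₀/kT) / Z = 0.609865/1.04124 = 0.5857.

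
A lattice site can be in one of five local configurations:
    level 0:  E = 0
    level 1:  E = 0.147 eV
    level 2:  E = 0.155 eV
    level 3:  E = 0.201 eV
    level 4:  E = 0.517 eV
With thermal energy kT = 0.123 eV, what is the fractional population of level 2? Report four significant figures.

Eᵢ/kT = 0, 1.19512, 1.26016, 1.63415, 4.20325.
Z = Σ e^(−Eᵢ/kT) = e^(−0) + e^(−1.19512) + e^(−1.26016) + e^(−1.63415) + e^(−4.20325) = 1.00000 + 0.302668 + 0.283609 + 0.195118 + 0.0149469 = 1.79634.
P₂ = e^(−E₂/kT) / Z = 0.283609/1.79634 = 0.1579.

0.1579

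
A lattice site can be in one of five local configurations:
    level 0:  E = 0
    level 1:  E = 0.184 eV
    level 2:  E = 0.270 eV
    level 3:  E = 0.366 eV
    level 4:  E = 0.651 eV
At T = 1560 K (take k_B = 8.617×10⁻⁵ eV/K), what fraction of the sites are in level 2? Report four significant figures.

k_BT = 8.617×10⁻⁵ × 1560 K = 0.134425 eV.
Eᵢ/kT = 0, 1.36879, 2.00855, 2.72271, 4.84285.
Z = Σ e^(−Eᵢ/kT) = e^(−0) + e^(−1.36879) + e^(−2.00855) + e^(−2.72271) + e^(−4.84285) = 1.00000 + 0.254415 + 0.134183 + 0.0656965 + 0.00788455 = 1.46218.
P₂ = e^(−E₂/kT) / Z = 0.134183/1.46218 = 0.09177.

0.09177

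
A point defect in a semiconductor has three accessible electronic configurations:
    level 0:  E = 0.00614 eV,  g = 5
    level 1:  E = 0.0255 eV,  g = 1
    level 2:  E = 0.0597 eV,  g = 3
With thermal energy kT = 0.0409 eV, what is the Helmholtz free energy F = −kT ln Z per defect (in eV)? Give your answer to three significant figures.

Eᵢ/kT = 0.15012, 0.62347, 1.4597.
Z = Σ gᵢe^(−Eᵢ/kT) = 5·e^(−0.15012) + 1·e^(−0.62347) + 3·e^(−1.4597) = 4.3030 + 0.53608 + 0.69692 = 5.5360.
F = −kT ln Z = −0.0409 × ln(5.5360) = −0.0409 × 1.7113 = -0.0700 eV.

-0.0700 eV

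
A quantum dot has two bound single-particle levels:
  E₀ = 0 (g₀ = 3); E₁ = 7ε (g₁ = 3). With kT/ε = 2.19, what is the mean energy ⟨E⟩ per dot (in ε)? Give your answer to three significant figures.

Eᵢ/kT = 0, 3.1963.
Z = Σ gᵢe^(−Eᵢ/kT) = 3·e^(−0) + 3·e^(−3.1963) = 3.0000 + 0.12274 = 3.1227.
⟨E⟩ = Σ Eᵢ gᵢe^(−Eᵢ/kT) / Z = (0·3.0000 + 7·0.12274) / 3.1227 = 0.275 ε.

0.275 ε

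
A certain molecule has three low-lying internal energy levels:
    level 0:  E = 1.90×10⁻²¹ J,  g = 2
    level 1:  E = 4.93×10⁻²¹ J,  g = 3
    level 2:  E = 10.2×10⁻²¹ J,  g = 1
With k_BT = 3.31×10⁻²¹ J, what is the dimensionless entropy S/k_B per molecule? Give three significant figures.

1.59

Eᵢ/kT = 0.57402, 1.4894, 3.0816.
Z = Σ gᵢe^(−Eᵢ/kT) = 2·e^(−0.57402) + 3·e^(−1.4894) + 1·e^(−3.0816) = 1.1265 + 0.67652 + 0.045886 = 1.8489.
⟨E⟩ = Σ EᵢPᵢ = 3.2147 ×10⁻²¹ J.
S/k_B = ln Z + ⟨E⟩/kT = ln(1.8489) + 3.2147/3.31 = 0.61459 + 0.97121 = 1.59.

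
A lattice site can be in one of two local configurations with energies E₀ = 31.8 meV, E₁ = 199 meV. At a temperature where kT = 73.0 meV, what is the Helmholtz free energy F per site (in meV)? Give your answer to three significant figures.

Eᵢ/kT = 0.43562, 2.7260.
Z = Σ e^(−Eᵢ/kT) = e^(−0.43562) + e^(−2.7260) = 0.64686 + 0.065481 = 0.71234.
F = −kT ln Z = −73.0 × ln(0.71234) = −73.0 × -0.33920 = 24.8 meV.

24.8 meV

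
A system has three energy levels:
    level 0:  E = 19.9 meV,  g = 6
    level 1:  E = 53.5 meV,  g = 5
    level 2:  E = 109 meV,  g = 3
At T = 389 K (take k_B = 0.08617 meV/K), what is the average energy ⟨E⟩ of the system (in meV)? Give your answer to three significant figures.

k_BT = 0.08617 × 389 K = 33.520 meV.
Eᵢ/kT = 0.59368, 1.5961, 3.2518.
Z = Σ gᵢe^(−Eᵢ/kT) = 6·e^(−0.59368) + 5·e^(−1.5961) + 3·e^(−3.2518) = 3.3137 + 1.0134 + 0.11611 = 4.4432.
⟨E⟩ = Σ Eᵢ gᵢe^(−Eᵢ/kT) / Z = (19.9·3.3137 + 53.5·1.0134 + 109·0.11611) / 4.4432 = 29.9 meV.

29.9 meV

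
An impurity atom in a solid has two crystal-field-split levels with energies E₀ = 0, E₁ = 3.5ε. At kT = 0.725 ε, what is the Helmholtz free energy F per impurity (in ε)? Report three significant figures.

Eᵢ/kT = 0, 4.8276.
Z = Σ e^(−Eᵢ/kT) = e^(−0) + e^(−4.8276) = 1.0000 + 0.0080057 = 1.0080.
F = −kT ln Z = −0.725 × ln(1.0080) = −0.725 × 0.0079682 = -0.00578 ε.

-0.00578 ε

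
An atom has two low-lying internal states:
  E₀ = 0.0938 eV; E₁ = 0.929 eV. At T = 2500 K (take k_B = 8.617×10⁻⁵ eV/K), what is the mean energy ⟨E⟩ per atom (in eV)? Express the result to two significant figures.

0.11 eV

k_BT = 8.617×10⁻⁵ × 2500 K = 0.2154 eV.
Eᵢ/kT = 0.4355, 4.313.
Z = Σ e^(−Eᵢ/kT) = e^(−0.4355) + e^(−4.313) = 0.6469 + 0.01339 = 0.6603.
⟨E⟩ = Σ Eᵢ e^(−Eᵢ/kT) / Z = (0.0938·0.6469 + 0.929·0.01339) / 0.6603 = 0.11 eV.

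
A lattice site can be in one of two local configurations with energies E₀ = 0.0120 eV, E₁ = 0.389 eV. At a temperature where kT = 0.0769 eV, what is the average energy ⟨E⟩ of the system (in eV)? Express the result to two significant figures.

0.015 eV

Eᵢ/kT = 0.1560, 5.059.
Z = Σ e^(−Eᵢ/kT) = e^(−0.1560) + e^(−5.059) = 0.8556 + 0.006352 = 0.8620.
⟨E⟩ = Σ Eᵢ e^(−Eᵢ/kT) / Z = (0.0120·0.8556 + 0.389·0.006352) / 0.8620 = 0.015 eV.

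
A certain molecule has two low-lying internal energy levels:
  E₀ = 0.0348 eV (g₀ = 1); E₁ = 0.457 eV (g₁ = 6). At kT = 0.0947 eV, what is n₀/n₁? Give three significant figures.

n₀/n₁ = (g₀/g₁) exp[−(E₀−E₁)/kT] = (1/6) × exp(−(-0.4222 eV)/(0.0947 eV)) = (1/6) × exp(4.4583) = 14.4.

14.4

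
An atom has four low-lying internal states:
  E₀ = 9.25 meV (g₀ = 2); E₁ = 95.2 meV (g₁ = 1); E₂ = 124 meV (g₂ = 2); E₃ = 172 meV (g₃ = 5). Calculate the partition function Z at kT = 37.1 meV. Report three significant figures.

Z = 1.75

Eᵢ/kT = 0.24933, 2.5660, 3.3423, 4.6361.
Z = Σ gᵢe^(−Eᵢ/kT) = 2·e^(−0.24933) + 1·e^(−2.5660) + 2·e^(−3.3423) + 5·e^(−4.6361) = 1.5586 + 0.076842 + 0.070711 + 0.048477 = 1.7546.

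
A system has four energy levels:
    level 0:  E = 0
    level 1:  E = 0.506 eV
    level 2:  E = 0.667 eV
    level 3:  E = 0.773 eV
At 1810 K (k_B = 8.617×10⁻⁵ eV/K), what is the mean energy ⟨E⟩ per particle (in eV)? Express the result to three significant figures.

k_BT = 8.617×10⁻⁵ × 1810 K = 0.15597 eV.
Eᵢ/kT = 0, 3.2442, 4.2765, 4.9561.
Z = Σ e^(−Eᵢ/kT) = e^(−0) + e^(−3.2442) + e^(−4.2765) + e^(−4.9561) = 1.0000 + 0.039000 + 0.013891 + 0.0070403 = 1.0599.
⟨E⟩ = Σ Eᵢ e^(−Eᵢ/kT) / Z = (0·1.0000 + 0.506·0.039000 + 0.667·0.013891 + 0.773·0.0070403) / 1.0599 = 0.0325 eV.

0.0325 eV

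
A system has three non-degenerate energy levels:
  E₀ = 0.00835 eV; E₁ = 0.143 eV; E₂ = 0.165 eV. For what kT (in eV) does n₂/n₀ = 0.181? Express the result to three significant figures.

n₂/n₀ = exp[−(E₂−E₀)/kT] = 0.181.
⇒ (E₂−E₀)/kT = ln(1/0.181) = ln(5.5249) = 1.7093.
kT = 0.15665 eV / 1.7093 = 0.0916 eV.

0.0916 eV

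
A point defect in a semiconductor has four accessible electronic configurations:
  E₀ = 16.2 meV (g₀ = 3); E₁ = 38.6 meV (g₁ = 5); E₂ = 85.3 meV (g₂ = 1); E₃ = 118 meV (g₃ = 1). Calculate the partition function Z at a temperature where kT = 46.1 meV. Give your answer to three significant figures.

Eᵢ/kT = 0.35141, 0.83731, 1.8503, 2.5597.
Z = Σ gᵢe^(−Eᵢ/kT) = 3·e^(−0.35141) + 5·e^(−0.83731) + 1·e^(−1.8503) + 1·e^(−2.5597) = 2.1111 + 2.1644 + 0.15719 + 0.077328 = 4.5100.

Z = 4.51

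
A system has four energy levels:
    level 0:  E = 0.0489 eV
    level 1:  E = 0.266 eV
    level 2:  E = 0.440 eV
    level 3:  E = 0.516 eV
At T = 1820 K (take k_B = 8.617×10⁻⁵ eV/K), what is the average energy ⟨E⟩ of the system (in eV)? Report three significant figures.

k_BT = 8.617×10⁻⁵ × 1820 K = 0.15683 eV.
Eᵢ/kT = 0.31180, 1.6961, 2.8056, 3.2902.
Z = Σ e^(−Eᵢ/kT) = e^(−0.31180) + e^(−1.6961) + e^(−2.8056) + e^(−3.2902) = 0.73213 + 0.18340 + 0.060470 + 0.037246 = 1.0132.
⟨E⟩ = Σ Eᵢ e^(−Eᵢ/kT) / Z = (0.0489·0.73213 + 0.266·0.18340 + 0.440·0.060470 + 0.516·0.037246) / 1.0132 = 0.129 eV.

0.129 eV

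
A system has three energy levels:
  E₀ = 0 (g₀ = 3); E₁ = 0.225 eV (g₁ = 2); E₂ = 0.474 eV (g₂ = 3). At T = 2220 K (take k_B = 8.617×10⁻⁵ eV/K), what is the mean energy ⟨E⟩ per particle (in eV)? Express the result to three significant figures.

0.0667 eV

k_BT = 8.617×10⁻⁵ × 2220 K = 0.19130 eV.
Eᵢ/kT = 0, 1.1762, 2.4778.
Z = Σ gᵢe^(−Eᵢ/kT) = 3·e^(−0) + 2·e^(−1.1762) + 3·e^(−2.4778) = 3.0000 + 0.61690 + 0.25178 = 3.8687.
⟨E⟩ = Σ Eᵢ gᵢe^(−Eᵢ/kT) / Z = (0·3.0000 + 0.225·0.61690 + 0.474·0.25178) / 3.8687 = 0.0667 eV.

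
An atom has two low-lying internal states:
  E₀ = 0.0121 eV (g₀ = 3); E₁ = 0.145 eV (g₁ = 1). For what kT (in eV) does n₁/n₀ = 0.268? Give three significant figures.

n₁/n₀ = (g₁/g₀) exp[−(E₁−E₀)/kT] = 0.268.
⇒ (E₁−E₀)/kT = ln((1/3)/0.268) = ln(1.2438) = 0.21817.
kT = 0.1329 eV / 0.21817 = 0.609 eV.

0.609 eV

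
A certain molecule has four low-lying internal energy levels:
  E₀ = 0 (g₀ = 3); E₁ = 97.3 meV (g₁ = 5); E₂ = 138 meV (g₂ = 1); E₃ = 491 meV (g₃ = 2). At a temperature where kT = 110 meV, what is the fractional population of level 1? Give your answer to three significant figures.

0.384

Eᵢ/kT = 0, 0.88455, 1.2545, 4.4636.
Z = Σ gᵢe^(−Eᵢ/kT) = 3·e^(−0) + 5·e^(−0.88455) + 1·e^(−1.2545) + 2·e^(−4.4636) = 3.0000 + 2.0645 + 0.28522 + 0.023042 = 5.3728.
P₁ = g₁ e^(−E₁/kT) / Z = 2.0645/5.3728 = 0.384.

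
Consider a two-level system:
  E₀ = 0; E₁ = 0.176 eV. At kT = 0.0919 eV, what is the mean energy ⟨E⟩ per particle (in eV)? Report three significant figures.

Eᵢ/kT = 0, 1.9151.
Z = Σ e^(−Eᵢ/kT) = e^(−0) + e^(−1.9151) = 1.0000 + 0.14733 = 1.1473.
⟨E⟩ = Σ Eᵢ e^(−Eᵢ/kT) / Z = (0·1.0000 + 0.176·0.14733) / 1.1473 = 0.0226 eV.

0.0226 eV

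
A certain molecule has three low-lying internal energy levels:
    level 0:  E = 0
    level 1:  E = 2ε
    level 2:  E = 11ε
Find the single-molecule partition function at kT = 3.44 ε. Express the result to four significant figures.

Z = 1.600

Eᵢ/kT = 0, 0.581395, 3.19767.
Z = Σ e^(−Eᵢ/kT) = e^(−0) + e^(−0.581395) + e^(−3.19767) = 1.00000 + 0.559118 + 0.0408573 = 1.59998.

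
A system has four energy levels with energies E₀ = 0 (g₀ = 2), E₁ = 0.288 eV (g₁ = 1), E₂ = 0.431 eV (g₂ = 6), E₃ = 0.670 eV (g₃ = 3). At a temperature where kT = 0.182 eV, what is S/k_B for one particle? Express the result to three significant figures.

1.73

Eᵢ/kT = 0, 1.5824, 2.3681, 3.6813.
Z = Σ gᵢe^(−Eᵢ/kT) = 2·e^(−0) + 1·e^(−1.5824) + 6·e^(−2.3681) + 3·e^(−3.6813) = 2.0000 + 0.20548 + 0.56195 + 0.075571 = 2.8430.
⟨E⟩ = Σ EᵢPᵢ = 0.12382 eV.
S/k_B = ln Z + ⟨E⟩/kT = ln(2.8430) + 0.12382/0.182 = 1.0449 + 0.68033 = 1.73.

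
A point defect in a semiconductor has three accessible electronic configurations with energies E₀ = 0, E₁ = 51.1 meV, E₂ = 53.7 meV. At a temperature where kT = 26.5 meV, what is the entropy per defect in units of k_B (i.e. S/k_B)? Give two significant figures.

Eᵢ/kT = 0, 1.928, 2.026.
Z = Σ e^(−Eᵢ/kT) = e^(−0) + e^(−1.928) + e^(−2.026) = 1.000 + 0.1454 + 0.1319 = 1.277.
⟨E⟩ = Σ EᵢPᵢ = 11.36 meV.
S/k_B = ln Z + ⟨E⟩/kT = ln(1.277) + 11.36/26.5 = 0.2445 + 0.4287 = 0.67.

0.67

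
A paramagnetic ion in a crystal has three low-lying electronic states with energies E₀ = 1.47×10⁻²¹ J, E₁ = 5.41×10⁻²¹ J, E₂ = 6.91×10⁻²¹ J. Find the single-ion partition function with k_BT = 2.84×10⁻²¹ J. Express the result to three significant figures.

Z = 0.833

Eᵢ/kT = 0.51761, 1.9049, 2.4331.
Z = Σ e^(−Eᵢ/kT) = e^(−0.51761) + e^(−1.9049) + e^(−2.4331) = 0.59594 + 0.14884 + 0.087764 = 0.83254.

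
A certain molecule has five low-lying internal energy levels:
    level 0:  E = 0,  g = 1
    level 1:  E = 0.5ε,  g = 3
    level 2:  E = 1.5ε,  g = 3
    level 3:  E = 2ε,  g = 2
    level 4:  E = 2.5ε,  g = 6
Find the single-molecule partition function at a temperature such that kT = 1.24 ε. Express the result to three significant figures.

Z = 5.10

Eᵢ/kT = 0, 0.40323, 1.2097, 1.6129, 2.0161.
Z = Σ gᵢe^(−Eᵢ/kT) = 1·e^(−0) + 3·e^(−0.40323) + 3·e^(−1.2097) + 2·e^(−1.6129) + 6·e^(−2.0161) = 1.0000 + 2.0045 + 0.89486 + 0.39862 + 0.79904 = 5.0970.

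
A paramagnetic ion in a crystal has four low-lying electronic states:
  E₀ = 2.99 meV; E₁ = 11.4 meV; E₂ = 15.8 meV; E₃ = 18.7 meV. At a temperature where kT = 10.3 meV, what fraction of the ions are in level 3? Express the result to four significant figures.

0.1117

Eᵢ/kT = 0.290291, 1.10680, 1.53398, 1.81553.
Z = Σ e^(−Eᵢ/kT) = e^(−0.290291) + e^(−1.10680) + e^(−1.53398) + e^(−1.81553) = 0.748046 + 0.330615 + 0.215676 + 0.162752 = 1.45709.
P₃ = e^(−E₃/kT) / Z = 0.162752/1.45709 = 0.1117.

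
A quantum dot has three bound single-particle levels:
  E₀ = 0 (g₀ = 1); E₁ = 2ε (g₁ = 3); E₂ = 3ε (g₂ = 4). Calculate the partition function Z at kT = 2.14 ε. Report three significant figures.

Z = 3.16

Eᵢ/kT = 0, 0.93458, 1.4019.
Z = Σ gᵢe^(−Eᵢ/kT) = 1·e^(−0) + 3·e^(−0.93458) + 4·e^(−1.4019) = 1.0000 + 1.1783 + 0.98452 = 3.1628.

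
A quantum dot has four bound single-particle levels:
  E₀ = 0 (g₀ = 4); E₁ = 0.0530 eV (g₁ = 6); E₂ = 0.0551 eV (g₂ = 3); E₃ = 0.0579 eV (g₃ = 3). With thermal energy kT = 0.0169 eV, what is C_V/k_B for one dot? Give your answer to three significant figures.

Eᵢ/kT = 0, 3.1361, 3.2604, 3.4260.
Z = Σ gᵢe^(−Eᵢ/kT) = 4·e^(−0) + 6·e^(−3.1361) + 3·e^(−3.2604) + 3·e^(−3.4260) = 4.0000 + 0.26071 + 0.11512 + 0.097550 = 4.4734.
⟨E⟩ = 0.0057694 eV, ⟨E²⟩ = 0.00031494 eV².
C_V/k_B = (⟨E²⟩ − ⟨E⟩²)/(kT)² = (0.00031494 − 0.000033286)/0.00028561 = 0.986.

0.986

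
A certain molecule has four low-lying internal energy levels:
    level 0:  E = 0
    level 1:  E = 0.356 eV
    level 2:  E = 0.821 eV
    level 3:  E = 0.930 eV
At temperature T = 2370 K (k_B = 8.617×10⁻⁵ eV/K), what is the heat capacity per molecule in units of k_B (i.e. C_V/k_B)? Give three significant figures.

k_BT = 8.617×10⁻⁵ × 2370 K = 0.20422 eV.
Eᵢ/kT = 0, 1.7432, 4.0202, 4.5539.
Z = Σ e^(−Eᵢ/kT) = e^(−0) + e^(−1.7432) + e^(−4.0202) + e^(−4.5539) = 1.0000 + 0.17496 + 0.017949 + 0.010526 = 1.2034.
⟨E⟩ = 0.072138 eV, ⟨E²⟩ = 0.036045 eV².
C_V/k_B = (⟨E²⟩ − ⟨E⟩²)/(kT)² = (0.036045 − 0.0052039)/0.041706 = 0.739.

0.739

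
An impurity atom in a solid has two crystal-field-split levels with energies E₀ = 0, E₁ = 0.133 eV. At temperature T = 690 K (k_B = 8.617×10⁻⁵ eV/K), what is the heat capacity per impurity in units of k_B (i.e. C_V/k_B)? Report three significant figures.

0.436

k_BT = 8.617×10⁻⁵ × 690 K = 0.059457 eV.
Eᵢ/kT = 0, 2.2369.
Z = Σ e^(−Eᵢ/kT) = e^(−0) + e^(−2.2369) = 1.0000 + 0.10679 = 1.1068.
⟨E⟩ = 0.012833 eV, ⟨E²⟩ = 0.0017067 eV².
C_V/k_B = (⟨E²⟩ − ⟨E⟩²)/(kT)² = (0.0017067 − 0.00016469)/0.0035351 = 0.436.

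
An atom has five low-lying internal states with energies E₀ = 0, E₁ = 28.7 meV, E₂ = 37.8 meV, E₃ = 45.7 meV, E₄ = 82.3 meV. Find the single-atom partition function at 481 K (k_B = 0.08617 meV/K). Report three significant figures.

Z = 2.37

k_BT = 0.08617 × 481 K = 41.448 meV.
Eᵢ/kT = 0, 0.69243, 0.91199, 1.1026, 1.9856.
Z = Σ e^(−Eᵢ/kT) = e^(−0) + e^(−0.69243) + e^(−0.91199) + e^(−1.1026) + e^(−1.9856) = 1.0000 + 0.50036 + 0.40172 + 0.33201 + 0.13730 = 2.3714.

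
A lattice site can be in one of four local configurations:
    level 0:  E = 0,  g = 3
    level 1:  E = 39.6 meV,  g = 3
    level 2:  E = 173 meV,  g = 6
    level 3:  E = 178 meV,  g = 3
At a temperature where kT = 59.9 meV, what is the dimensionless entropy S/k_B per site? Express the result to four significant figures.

2.102

Eᵢ/kT = 0, 0.661102, 2.88815, 2.97162.
Z = Σ gᵢe^(−Eᵢ/kT) = 3·e^(−0) + 3·e^(−0.661102) + 6·e^(−2.88815) + 3·e^(−2.97162) = 3.00000 + 1.54885 + 0.334075 + 0.153661 = 5.03659.
⟨E⟩ = Σ EᵢPᵢ = 29.0834 meV.
S/k_B = ln Z + ⟨E⟩/kT = ln(5.03659) + 29.0834/59.9 = 1.61673 + 0.485533 = 2.102.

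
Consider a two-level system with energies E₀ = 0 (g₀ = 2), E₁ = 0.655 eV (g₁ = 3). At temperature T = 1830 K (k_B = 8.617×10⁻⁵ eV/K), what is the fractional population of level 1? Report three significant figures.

k_BT = 8.617×10⁻⁵ × 1830 K = 0.15769 eV.
Eᵢ/kT = 0, 4.1537.
Z = Σ gᵢe^(−Eᵢ/kT) = 2·e^(−0) + 3·e^(−4.1537) = 2.0000 + 0.047119 = 2.0471.
P₁ = g₁ e^(−E₁/kT) / Z = 0.047119/2.0471 = 0.0230.

0.0230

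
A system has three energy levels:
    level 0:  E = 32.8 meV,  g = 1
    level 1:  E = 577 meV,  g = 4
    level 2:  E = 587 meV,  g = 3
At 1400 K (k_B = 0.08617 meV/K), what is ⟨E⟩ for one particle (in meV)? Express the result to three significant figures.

k_BT = 0.08617 × 1400 K = 120.64 meV.
Eᵢ/kT = 0.27188, 4.7828, 4.8657.
Z = Σ gᵢe^(−Eᵢ/kT) = 1·e^(−0.27188) + 4·e^(−4.7828) + 3·e^(−4.8657) = 0.76195 + 0.033490 + 0.023119 = 0.81856.
⟨E⟩ = Σ Eᵢ gᵢe^(−Eᵢ/kT) / Z = (32.8·0.76195 + 577·0.033490 + 587·0.023119) / 0.81856 = 70.7 meV.

70.7 meV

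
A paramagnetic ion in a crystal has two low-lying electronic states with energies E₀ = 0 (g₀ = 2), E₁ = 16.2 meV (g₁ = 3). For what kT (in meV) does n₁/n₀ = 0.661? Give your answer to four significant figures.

n₁/n₀ = (g₁/g₀) exp[−(E₁−E₀)/kT] = 0.661.
⇒ (E₁−E₀)/kT = ln((3/2)/0.661) = ln(2.26929) = 0.819467.
kT = 16.2 meV / 0.819467 = 19.77 meV.

19.77 meV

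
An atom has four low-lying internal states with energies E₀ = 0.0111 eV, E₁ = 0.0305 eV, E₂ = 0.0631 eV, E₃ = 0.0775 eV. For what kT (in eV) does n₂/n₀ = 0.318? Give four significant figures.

0.04539 eV

n₂/n₀ = exp[−(E₂−E₀)/kT] = 0.318.
⇒ (E₂−E₀)/kT = ln(1/0.318) = ln(3.14465) = 1.14570.
kT = 0.0520 eV / 1.14570 = 0.04539 eV.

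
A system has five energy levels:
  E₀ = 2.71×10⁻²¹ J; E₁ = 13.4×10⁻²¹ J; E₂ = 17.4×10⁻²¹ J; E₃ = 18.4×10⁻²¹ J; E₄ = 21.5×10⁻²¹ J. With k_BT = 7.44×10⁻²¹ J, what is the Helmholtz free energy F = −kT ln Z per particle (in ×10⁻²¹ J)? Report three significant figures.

-0.683 ×10⁻²¹ J

Eᵢ/kT = 0.36425, 1.8011, 2.3387, 2.4731, 2.8898.
Z = Σ e^(−Eᵢ/kT) = e^(−0.36425) + e^(−1.8011) + e^(−2.3387) + e^(−2.4731) + e^(−2.8898) = 0.69472 + 0.16512 + 0.096453 + 0.084323 + 0.055587 = 1.0962.
F = −kT ln Z = −7.44 × ln(1.0962) = −7.44 × 0.091850 = -0.683 ×10⁻²¹ J.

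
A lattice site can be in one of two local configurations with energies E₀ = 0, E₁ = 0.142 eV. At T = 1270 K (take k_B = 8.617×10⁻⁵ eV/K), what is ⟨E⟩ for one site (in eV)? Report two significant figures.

0.030 eV

k_BT = 8.617×10⁻⁵ × 1270 K = 0.1094 eV.
Eᵢ/kT = 0, 1.298.
Z = Σ e^(−Eᵢ/kT) = e^(−0) + e^(−1.298) = 1.000 + 0.2731 = 1.273.
⟨E⟩ = Σ Eᵢ e^(−Eᵢ/kT) / Z = (0·1.000 + 0.142·0.2731) / 1.273 = 0.030 eV.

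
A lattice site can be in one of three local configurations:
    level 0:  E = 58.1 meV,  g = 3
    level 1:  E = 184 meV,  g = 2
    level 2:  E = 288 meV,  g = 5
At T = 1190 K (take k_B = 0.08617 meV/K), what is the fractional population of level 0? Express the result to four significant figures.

0.7287

k_BT = 0.08617 × 1190 K = 102.542 meV.
Eᵢ/kT = 0.566597, 1.79439, 2.80861.
Z = Σ gᵢe^(−Eᵢ/kT) = 3·e^(−0.566597) + 2·e^(−1.79439) + 5·e^(−2.80861) = 1.70236 + 0.332458 + 0.301444 = 2.33626.
P₀ = g₀ e^(−E₀/kT) / Z = 1.70236/2.33626 = 0.7287.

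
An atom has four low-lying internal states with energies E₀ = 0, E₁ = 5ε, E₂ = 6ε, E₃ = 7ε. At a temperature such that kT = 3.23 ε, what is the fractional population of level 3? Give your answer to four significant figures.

Eᵢ/kT = 0, 1.54799, 1.85759, 2.16718.
Z = Σ e^(−Eᵢ/kT) = e^(−0) + e^(−1.54799) + e^(−1.85759) + e^(−2.16718) = 1.00000 + 0.212675 + 0.156048 + 0.114500 = 1.48322.
P₃ = e^(−E₃/kT) / Z = 0.114500/1.48322 = 0.07720.

0.07720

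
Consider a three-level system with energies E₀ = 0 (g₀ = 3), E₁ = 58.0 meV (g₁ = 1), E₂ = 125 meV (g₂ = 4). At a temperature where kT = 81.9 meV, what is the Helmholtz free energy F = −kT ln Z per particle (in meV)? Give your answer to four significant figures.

-120.6 meV

Eᵢ/kT = 0, 0.708181, 1.52625.
Z = Σ gᵢe^(−Eᵢ/kT) = 3·e^(−0) + 1·e^(−0.708181) + 4·e^(−1.52625) = 3.00000 + 0.492539 + 0.869397 = 4.36194.
F = −kT ln Z = −81.9 × ln(4.36194) = −81.9 × 1.47292 = -120.6 meV.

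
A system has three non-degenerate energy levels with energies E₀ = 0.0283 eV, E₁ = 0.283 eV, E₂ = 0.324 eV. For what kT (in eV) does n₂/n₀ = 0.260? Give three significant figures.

n₂/n₀ = exp[−(E₂−E₀)/kT] = 0.260.
⇒ (E₂−E₀)/kT = ln(1/0.260) = ln(3.8462) = 1.3471.
kT = 0.2957 eV / 1.3471 = 0.220 eV.

0.220 eV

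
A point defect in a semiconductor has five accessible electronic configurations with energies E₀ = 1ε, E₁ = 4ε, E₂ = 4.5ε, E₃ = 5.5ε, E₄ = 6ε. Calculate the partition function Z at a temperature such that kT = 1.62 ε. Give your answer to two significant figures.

Z = 0.74

Eᵢ/kT = 0.6173, 2.469, 2.778, 3.395, 3.704.
Z = Σ e^(−Eᵢ/kT) = e^(−0.6173) + e^(−2.469) + e^(−2.778) + e^(−3.395) + e^(−3.704) = 0.5394 + 0.08467 + 0.06216 + 0.03354 + 0.02462 = 0.7444.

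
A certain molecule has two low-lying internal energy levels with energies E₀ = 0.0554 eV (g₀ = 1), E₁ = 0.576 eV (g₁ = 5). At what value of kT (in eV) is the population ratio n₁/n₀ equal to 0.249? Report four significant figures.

0.1735 eV

n₁/n₀ = (g₁/g₀) exp[−(E₁−E₀)/kT] = 0.249.
⇒ (E₁−E₀)/kT = ln((5/1)/0.249) = ln(20.0803) = 2.99974.
kT = 0.5206 eV / 2.99974 = 0.1735 eV.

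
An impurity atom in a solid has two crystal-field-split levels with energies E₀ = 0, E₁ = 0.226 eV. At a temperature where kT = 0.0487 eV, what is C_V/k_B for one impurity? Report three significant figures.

Eᵢ/kT = 0, 4.6407.
Z = Σ e^(−Eᵢ/kT) = e^(−0) + e^(−4.6407) = 1.0000 + 0.0096509 = 1.0097.
⟨E⟩ = 0.0021601 eV, ⟨E²⟩ = 0.00048819 eV².
C_V/k_B = (⟨E²⟩ − ⟨E⟩²)/(kT)² = (0.00048819 − 0.0000046660)/0.0023717 = 0.204.

0.204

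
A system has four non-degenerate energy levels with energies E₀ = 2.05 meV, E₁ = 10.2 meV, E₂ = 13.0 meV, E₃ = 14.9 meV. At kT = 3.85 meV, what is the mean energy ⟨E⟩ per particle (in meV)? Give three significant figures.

3.76 meV

Eᵢ/kT = 0.53247, 2.6494, 3.3766, 3.8701.
Z = Σ e^(−Eᵢ/kT) = e^(−0.53247) + e^(−2.6494) + e^(−3.3766) + e^(−3.8701) = 0.58715 + 0.070694 + 0.034163 + 0.020856 = 0.71286.
⟨E⟩ = Σ Eᵢ e^(−Eᵢ/kT) / Z = (2.05·0.58715 + 10.2·0.070694 + 13.0·0.034163 + 14.9·0.020856) / 0.71286 = 3.76 meV.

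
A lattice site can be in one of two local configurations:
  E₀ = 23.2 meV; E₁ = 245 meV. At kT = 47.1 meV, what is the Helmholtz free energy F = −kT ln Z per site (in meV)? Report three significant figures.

22.8 meV

Eᵢ/kT = 0.49257, 5.2017.
Z = Σ e^(−Eᵢ/kT) = e^(−0.49257) + e^(−5.2017) = 0.61105 + 0.0055072 = 0.61656.
F = −kT ln Z = −47.1 × ln(0.61656) = −47.1 × -0.48360 = 22.8 meV.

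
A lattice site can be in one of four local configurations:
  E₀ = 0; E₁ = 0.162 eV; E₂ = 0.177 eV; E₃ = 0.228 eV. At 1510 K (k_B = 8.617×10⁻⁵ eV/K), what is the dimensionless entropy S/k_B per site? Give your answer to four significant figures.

1.130

k_BT = 8.617×10⁻⁵ × 1510 K = 0.130117 eV.
Eᵢ/kT = 0, 1.24503, 1.36031, 1.75227.
Z = Σ e^(−Eᵢ/kT) = e^(−0) + e^(−1.24503) + e^(−1.36031) + e^(−1.75227) = 1.00000 + 0.287932 + 0.256581 + 0.173380 = 1.71789.
⟨E⟩ = Σ EᵢPᵢ = 0.0766001 eV.
S/k_B = ln Z + ⟨E⟩/kT = ln(1.71789) + 0.0766001/0.130117 = 0.541097 + 0.588702 = 1.130.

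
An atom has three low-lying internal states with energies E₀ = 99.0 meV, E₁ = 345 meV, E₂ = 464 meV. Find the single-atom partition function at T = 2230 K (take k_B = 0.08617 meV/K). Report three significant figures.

k_BT = 0.08617 × 2230 K = 192.16 meV.
Eᵢ/kT = 0.51520, 1.7954, 2.4147.
Z = Σ e^(−Eᵢ/kT) = e^(−0.51520) + e^(−1.7954) + e^(−2.4147) = 0.59738 + 0.16606 + 0.089394 = 0.85283.

Z = 0.853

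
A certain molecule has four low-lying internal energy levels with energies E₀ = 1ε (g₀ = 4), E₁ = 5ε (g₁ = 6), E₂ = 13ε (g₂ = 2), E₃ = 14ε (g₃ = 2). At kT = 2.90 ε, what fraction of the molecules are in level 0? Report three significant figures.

0.719

Eᵢ/kT = 0.34483, 1.7241, 4.4828, 4.8276.
Z = Σ gᵢe^(−Eᵢ/kT) = 4·e^(−0.34483) + 6·e^(−1.7241) + 2·e^(−4.4828) + 2·e^(−4.8276) = 2.8334 + 1.0700 + 0.022603 + 0.016011 = 3.9420.
P₀ = g₀ e^(−E₀/kT) / Z = 2.8334/3.9420 = 0.719.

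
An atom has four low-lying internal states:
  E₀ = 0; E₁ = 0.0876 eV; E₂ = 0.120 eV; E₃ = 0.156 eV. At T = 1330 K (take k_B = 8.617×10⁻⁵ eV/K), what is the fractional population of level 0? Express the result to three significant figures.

0.482

k_BT = 8.617×10⁻⁵ × 1330 K = 0.11461 eV.
Eᵢ/kT = 0, 0.76433, 1.0470, 1.3611.
Z = Σ e^(−Eᵢ/kT) = e^(−0) + e^(−0.76433) + e^(−1.0470) + e^(−1.3611) = 1.0000 + 0.46565 + 0.35099 + 0.25638 = 2.0730.
P₀ = e^(−E₀/kT) / Z = 1.0000/2.0730 = 0.482.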